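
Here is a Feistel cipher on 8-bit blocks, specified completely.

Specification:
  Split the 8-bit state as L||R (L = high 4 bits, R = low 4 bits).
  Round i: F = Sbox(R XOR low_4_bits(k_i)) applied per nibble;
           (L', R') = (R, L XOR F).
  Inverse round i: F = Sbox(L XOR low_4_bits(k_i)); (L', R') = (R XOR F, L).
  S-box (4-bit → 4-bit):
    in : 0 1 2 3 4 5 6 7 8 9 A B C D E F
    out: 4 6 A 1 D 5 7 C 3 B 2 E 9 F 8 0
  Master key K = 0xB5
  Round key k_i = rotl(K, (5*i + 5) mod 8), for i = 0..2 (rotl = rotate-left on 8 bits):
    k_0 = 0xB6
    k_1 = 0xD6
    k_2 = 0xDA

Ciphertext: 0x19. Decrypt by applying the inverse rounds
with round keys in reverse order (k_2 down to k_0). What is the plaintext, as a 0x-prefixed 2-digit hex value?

0x17

s_0 = ciphertext = 0x19
s_1 = InvRound(s_0, k_2) = 0x71
s_2 = InvRound(s_1, k_1) = 0x77
s_3 = InvRound(s_2, k_0) = 0x17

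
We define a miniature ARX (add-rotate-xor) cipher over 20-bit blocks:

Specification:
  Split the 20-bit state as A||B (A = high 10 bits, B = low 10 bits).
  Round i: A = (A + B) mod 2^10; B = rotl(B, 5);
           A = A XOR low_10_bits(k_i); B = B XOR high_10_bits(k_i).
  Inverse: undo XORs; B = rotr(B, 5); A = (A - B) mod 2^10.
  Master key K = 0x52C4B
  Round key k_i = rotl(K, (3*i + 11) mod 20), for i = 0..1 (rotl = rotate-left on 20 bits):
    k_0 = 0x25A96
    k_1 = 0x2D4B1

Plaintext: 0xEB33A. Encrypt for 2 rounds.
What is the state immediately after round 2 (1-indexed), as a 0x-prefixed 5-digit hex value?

0x2394B

s_0 = plaintext = 0xEB33A
s_1 = Round(s_0, k_0) = 0x1C3CF
s_2 = Round(s_1, k_1) = 0x2394B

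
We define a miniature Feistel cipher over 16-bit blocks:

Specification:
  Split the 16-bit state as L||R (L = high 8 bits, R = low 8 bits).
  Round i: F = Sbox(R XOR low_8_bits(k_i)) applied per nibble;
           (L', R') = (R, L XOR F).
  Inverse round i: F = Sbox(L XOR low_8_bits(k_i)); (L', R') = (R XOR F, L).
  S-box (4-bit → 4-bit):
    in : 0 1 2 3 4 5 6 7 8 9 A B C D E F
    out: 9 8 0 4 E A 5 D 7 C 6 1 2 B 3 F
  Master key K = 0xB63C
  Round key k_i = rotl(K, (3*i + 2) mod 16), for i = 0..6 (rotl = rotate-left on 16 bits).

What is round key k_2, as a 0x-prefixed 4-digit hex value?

0x3CB6

K = 0xB63C
k_0 = rotl(K, (3*0+2) mod 16) = rotl(K, 2) = 0xD8F2
k_1 = rotl(K, (3*1+2) mod 16) = rotl(K, 5) = 0xC796
k_2 = rotl(K, (3*2+2) mod 16) = rotl(K, 8) = 0x3CB6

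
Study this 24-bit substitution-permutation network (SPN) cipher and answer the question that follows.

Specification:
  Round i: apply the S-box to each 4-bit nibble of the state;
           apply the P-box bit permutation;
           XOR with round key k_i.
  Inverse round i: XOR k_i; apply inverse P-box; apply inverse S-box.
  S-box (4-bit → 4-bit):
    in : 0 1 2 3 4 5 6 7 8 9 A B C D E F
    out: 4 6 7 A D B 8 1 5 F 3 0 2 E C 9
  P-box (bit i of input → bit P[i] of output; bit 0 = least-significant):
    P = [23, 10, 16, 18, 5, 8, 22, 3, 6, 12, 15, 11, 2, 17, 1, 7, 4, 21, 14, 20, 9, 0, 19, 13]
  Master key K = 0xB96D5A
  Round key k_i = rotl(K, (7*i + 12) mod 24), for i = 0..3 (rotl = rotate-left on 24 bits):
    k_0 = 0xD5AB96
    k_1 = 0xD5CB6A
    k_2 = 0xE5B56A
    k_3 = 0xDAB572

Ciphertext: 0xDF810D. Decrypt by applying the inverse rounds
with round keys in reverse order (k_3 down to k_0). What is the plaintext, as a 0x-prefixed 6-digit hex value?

s_0 = ciphertext = 0xDF810D
s_1 = InvRound(s_0, k_3) = 0x378AFD
s_2 = InvRound(s_1, k_2) = 0x5F931A
s_3 = InvRound(s_2, k_1) = 0x08C577
s_4 = InvRound(s_3, k_0) = 0x9E6F89

0x9E6F89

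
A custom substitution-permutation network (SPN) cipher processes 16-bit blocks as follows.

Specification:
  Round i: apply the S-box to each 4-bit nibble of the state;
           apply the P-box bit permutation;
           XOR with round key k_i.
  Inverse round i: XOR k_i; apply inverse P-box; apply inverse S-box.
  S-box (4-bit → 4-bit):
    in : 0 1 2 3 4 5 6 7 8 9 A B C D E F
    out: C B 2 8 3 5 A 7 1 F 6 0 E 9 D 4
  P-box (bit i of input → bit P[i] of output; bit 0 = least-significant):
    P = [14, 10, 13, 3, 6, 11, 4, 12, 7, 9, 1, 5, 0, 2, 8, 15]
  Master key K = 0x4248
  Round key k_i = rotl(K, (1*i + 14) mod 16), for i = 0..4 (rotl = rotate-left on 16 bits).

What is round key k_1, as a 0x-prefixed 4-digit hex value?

0x2124

K = 0x4248
k_0 = rotl(K, (1*0+14) mod 16) = rotl(K, 14) = 0x1092
k_1 = rotl(K, (1*1+14) mod 16) = rotl(K, 15) = 0x2124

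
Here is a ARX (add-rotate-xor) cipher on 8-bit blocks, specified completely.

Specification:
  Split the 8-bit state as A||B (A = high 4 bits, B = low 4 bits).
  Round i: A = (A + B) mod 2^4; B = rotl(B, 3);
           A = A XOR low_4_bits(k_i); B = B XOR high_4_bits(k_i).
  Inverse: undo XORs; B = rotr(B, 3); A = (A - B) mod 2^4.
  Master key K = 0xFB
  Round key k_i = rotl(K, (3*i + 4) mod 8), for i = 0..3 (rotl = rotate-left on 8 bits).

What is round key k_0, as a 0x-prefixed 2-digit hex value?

0xBF

K = 0xFB
k_0 = rotl(K, (3*0+4) mod 8) = rotl(K, 4) = 0xBF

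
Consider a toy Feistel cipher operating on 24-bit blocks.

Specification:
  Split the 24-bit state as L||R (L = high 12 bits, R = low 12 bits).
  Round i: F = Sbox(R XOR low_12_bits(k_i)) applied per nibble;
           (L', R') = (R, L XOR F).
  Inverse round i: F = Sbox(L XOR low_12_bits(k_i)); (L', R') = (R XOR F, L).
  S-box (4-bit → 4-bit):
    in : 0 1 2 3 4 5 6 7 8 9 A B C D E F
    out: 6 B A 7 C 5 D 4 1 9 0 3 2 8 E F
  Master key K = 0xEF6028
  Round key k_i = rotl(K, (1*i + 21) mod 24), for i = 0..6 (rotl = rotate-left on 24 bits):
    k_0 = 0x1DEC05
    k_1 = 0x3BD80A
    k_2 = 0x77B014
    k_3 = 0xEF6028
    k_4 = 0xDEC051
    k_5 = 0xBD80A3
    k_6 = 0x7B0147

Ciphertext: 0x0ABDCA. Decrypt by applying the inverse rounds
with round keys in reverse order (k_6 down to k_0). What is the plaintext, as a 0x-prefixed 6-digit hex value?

s_0 = ciphertext = 0x0ABDCA
s_1 = InvRound(s_0, k_6) = 0x6280AB
s_2 = InvRound(s_1, k_5) = 0xDB8628
s_3 = InvRound(s_2, k_4) = 0xEC1DB8
s_4 = InvRound(s_3, k_3) = 0x351EC1
s_5 = InvRound(s_4, k_2) = 0x904351
s_6 = InvRound(s_5, k_1) = 0x83F904
s_7 = InvRound(s_6, k_0) = 0x57483F

0x57483F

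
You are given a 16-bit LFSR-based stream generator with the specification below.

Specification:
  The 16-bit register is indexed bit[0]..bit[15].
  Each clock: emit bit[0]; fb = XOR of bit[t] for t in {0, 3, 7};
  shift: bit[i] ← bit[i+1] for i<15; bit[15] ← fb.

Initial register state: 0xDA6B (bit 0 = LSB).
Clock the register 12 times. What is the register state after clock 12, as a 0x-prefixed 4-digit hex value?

0x492D

reg_0 = 0xDA6B
clock 1: out=1, reg = 0x6D35
clock 2: out=1, reg = 0xB69A
clock 3: out=0, reg = 0x5B4D
clock 4: out=1, reg = 0x2DA6
clock 5: out=0, reg = 0x96D3
clock 6: out=1, reg = 0x4B69
clock 7: out=1, reg = 0x25B4
clock 8: out=0, reg = 0x92DA
clock 9: out=0, reg = 0x496D
clock 10: out=1, reg = 0x24B6
clock 11: out=0, reg = 0x925B
clock 12: out=1, reg = 0x492D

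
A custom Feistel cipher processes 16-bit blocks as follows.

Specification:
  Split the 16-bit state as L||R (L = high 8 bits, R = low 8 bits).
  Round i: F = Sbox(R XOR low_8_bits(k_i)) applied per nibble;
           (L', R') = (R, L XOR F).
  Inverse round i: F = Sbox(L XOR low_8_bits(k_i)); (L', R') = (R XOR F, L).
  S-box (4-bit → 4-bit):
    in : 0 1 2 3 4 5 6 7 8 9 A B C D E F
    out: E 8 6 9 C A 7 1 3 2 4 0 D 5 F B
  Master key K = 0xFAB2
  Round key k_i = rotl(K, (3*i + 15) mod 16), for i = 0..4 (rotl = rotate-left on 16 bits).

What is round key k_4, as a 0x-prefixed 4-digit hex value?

0x97D5

K = 0xFAB2
k_0 = rotl(K, (3*0+15) mod 16) = rotl(K, 15) = 0x7D59
k_1 = rotl(K, (3*1+15) mod 16) = rotl(K, 2) = 0xEACB
k_2 = rotl(K, (3*2+15) mod 16) = rotl(K, 5) = 0x565F
k_3 = rotl(K, (3*3+15) mod 16) = rotl(K, 8) = 0xB2FA
k_4 = rotl(K, (3*4+15) mod 16) = rotl(K, 11) = 0x97D5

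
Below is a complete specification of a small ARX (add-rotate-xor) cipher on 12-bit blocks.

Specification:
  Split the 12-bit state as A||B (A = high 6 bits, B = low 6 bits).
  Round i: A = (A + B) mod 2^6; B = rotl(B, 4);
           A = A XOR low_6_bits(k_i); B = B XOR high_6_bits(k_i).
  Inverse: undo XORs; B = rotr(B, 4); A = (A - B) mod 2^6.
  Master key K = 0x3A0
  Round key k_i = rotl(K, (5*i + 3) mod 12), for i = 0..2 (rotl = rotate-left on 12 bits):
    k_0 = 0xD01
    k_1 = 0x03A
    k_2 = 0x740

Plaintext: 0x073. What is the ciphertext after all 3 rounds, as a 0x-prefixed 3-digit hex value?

s_0 = plaintext = 0x073
s_1 = Round(s_0, k_0) = 0xD48
s_2 = Round(s_1, k_1) = 0x1C2
s_3 = Round(s_2, k_2) = 0x27D

0x27D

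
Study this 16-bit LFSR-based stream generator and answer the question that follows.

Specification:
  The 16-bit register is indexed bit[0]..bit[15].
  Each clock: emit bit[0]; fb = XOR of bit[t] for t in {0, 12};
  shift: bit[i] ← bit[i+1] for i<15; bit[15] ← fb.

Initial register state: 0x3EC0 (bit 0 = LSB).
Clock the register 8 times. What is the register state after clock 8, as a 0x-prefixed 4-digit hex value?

reg_0 = 0x3EC0
clock 1: out=0, reg = 0x9F60
clock 2: out=0, reg = 0xCFB0
clock 3: out=0, reg = 0x67D8
clock 4: out=0, reg = 0x33EC
clock 5: out=0, reg = 0x99F6
clock 6: out=0, reg = 0xCCFB
clock 7: out=1, reg = 0xE67D
clock 8: out=1, reg = 0xF33E

0xF33E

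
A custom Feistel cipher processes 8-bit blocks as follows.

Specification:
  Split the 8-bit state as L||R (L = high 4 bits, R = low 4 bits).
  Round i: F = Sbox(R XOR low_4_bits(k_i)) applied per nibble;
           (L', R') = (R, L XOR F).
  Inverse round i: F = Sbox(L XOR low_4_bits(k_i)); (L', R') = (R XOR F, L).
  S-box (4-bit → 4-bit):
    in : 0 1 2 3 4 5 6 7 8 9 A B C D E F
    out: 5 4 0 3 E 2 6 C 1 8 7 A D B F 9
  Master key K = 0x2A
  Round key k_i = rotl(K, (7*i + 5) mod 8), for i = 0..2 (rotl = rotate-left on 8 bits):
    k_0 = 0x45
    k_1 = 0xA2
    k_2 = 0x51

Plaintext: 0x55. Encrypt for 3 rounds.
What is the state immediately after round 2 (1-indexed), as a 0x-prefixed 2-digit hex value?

s_0 = plaintext = 0x55
s_1 = Round(s_0, k_0) = 0x50
s_2 = Round(s_1, k_1) = 0x05
s_3 = Round(s_2, k_2) = 0x5E

0x05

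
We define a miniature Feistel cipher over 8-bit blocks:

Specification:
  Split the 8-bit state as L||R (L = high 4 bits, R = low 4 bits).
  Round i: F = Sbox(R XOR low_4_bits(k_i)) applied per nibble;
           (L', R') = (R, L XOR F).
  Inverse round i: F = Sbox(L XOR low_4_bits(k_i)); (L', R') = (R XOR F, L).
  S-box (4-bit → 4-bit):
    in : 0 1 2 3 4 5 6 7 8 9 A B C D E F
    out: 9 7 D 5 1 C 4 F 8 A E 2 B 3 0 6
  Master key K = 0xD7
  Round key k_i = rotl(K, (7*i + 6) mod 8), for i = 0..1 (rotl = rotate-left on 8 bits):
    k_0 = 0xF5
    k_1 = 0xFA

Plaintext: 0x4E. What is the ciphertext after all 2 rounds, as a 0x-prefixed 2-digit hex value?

s_0 = plaintext = 0x4E
s_1 = Round(s_0, k_0) = 0xE6
s_2 = Round(s_1, k_1) = 0x65

0x65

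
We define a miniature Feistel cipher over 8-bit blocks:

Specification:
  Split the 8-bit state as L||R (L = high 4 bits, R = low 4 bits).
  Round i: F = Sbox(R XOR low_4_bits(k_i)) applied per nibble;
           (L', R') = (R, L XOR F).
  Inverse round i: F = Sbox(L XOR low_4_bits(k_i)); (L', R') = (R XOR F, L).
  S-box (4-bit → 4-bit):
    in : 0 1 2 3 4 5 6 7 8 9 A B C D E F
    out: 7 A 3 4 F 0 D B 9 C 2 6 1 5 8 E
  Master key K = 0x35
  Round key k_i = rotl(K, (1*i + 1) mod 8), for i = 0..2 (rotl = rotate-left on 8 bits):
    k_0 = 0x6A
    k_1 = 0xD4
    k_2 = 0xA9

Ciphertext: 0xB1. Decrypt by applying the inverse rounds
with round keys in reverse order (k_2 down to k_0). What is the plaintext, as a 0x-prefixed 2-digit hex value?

s_0 = ciphertext = 0xB1
s_1 = InvRound(s_0, k_2) = 0x2B
s_2 = InvRound(s_1, k_1) = 0x62
s_3 = InvRound(s_2, k_0) = 0x36

0x36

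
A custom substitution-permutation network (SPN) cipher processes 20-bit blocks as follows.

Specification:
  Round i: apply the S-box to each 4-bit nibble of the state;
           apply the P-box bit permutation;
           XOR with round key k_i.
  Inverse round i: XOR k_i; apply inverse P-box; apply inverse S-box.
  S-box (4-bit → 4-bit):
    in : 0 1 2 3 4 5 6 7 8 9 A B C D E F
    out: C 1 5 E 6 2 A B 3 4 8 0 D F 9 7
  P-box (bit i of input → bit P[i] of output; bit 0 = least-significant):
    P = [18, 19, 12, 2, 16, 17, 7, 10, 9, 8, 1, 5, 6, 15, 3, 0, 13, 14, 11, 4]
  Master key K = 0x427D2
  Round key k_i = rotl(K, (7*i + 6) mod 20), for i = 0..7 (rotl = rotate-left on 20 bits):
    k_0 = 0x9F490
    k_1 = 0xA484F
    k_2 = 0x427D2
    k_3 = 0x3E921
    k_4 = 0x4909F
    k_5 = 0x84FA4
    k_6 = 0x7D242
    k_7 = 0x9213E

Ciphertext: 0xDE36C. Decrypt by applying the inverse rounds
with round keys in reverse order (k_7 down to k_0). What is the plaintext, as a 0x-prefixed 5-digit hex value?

s_0 = ciphertext = 0xDE36C
s_1 = InvRound(s_0, k_7) = 0x682B1
s_2 = InvRound(s_1, k_6) = 0x6E029
s_3 = InvRound(s_2, k_5) = 0x23837
s_4 = InvRound(s_3, k_4) = 0x24A41
s_5 = InvRound(s_4, k_3) = 0x1871B
s_6 = InvRound(s_5, k_2) = 0x1DB21
s_7 = InvRound(s_6, k_1) = 0xBFD83
s_8 = InvRound(s_7, k_0) = 0x0A45B

0x0A45B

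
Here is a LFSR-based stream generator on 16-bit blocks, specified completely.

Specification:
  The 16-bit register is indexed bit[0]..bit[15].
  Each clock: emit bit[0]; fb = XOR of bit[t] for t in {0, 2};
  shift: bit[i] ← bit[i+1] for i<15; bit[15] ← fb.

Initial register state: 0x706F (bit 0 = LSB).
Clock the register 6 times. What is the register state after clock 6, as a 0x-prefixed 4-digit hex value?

0xD1C1

reg_0 = 0x706F
clock 1: out=1, reg = 0x3837
clock 2: out=1, reg = 0x1C1B
clock 3: out=1, reg = 0x8E0D
clock 4: out=1, reg = 0x4706
clock 5: out=0, reg = 0xA383
clock 6: out=1, reg = 0xD1C1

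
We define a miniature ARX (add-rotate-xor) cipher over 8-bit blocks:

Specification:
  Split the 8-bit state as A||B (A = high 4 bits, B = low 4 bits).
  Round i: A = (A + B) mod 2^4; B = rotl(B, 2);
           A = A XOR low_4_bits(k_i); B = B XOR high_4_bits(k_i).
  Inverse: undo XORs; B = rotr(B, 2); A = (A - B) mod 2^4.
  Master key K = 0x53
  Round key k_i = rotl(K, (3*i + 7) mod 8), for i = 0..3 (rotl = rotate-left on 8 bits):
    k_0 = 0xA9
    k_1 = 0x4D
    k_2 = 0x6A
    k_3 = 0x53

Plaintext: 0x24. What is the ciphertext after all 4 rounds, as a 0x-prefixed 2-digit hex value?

0x46

s_0 = plaintext = 0x24
s_1 = Round(s_0, k_0) = 0xFB
s_2 = Round(s_1, k_1) = 0x7A
s_3 = Round(s_2, k_2) = 0xBC
s_4 = Round(s_3, k_3) = 0x46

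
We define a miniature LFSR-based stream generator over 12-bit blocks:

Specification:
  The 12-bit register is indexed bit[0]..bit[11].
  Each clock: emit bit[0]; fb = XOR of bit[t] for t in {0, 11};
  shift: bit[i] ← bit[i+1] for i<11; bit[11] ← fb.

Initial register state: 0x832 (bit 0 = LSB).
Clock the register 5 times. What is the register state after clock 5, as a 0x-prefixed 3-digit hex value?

reg_0 = 0x832
clock 1: out=0, reg = 0xC19
clock 2: out=1, reg = 0x60C
clock 3: out=0, reg = 0x306
clock 4: out=0, reg = 0x183
clock 5: out=1, reg = 0x8C1

0x8C1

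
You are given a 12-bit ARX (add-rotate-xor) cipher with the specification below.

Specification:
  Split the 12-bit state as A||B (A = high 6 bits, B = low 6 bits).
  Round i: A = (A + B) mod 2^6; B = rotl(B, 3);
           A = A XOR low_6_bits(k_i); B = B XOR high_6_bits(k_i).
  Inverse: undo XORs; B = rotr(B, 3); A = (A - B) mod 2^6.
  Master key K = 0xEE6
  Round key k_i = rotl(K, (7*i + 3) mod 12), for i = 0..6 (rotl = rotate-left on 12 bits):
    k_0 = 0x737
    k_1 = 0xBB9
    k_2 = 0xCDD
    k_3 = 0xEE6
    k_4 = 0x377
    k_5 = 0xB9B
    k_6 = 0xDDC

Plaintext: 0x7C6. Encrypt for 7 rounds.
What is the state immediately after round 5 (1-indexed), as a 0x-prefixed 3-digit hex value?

0xEB8

s_0 = plaintext = 0x7C6
s_1 = Round(s_0, k_0) = 0x4AC
s_2 = Round(s_1, k_1) = 0x1CB
s_3 = Round(s_2, k_2) = 0x3EA
s_4 = Round(s_3, k_3) = 0x7EE
s_5 = Round(s_4, k_4) = 0xEB8
s_6 = Round(s_5, k_5) = 0xA69
s_7 = Round(s_6, k_6) = 0x3BA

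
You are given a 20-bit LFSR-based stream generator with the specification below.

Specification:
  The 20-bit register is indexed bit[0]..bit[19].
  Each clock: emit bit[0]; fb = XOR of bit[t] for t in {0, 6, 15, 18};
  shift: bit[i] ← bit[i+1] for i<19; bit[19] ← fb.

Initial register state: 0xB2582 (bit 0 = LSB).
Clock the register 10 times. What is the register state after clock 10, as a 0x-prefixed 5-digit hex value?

reg_0 = 0xB2582
clock 1: out=0, reg = 0x592C1
clock 2: out=1, reg = 0x2C960
clock 3: out=0, reg = 0x164B0
clock 4: out=0, reg = 0x0B258
clock 5: out=0, reg = 0x0592C
clock 6: out=0, reg = 0x02C96
clock 7: out=0, reg = 0x0164B
clock 8: out=1, reg = 0x00B25
clock 9: out=1, reg = 0x80592
clock 10: out=0, reg = 0x402C9

0x402C9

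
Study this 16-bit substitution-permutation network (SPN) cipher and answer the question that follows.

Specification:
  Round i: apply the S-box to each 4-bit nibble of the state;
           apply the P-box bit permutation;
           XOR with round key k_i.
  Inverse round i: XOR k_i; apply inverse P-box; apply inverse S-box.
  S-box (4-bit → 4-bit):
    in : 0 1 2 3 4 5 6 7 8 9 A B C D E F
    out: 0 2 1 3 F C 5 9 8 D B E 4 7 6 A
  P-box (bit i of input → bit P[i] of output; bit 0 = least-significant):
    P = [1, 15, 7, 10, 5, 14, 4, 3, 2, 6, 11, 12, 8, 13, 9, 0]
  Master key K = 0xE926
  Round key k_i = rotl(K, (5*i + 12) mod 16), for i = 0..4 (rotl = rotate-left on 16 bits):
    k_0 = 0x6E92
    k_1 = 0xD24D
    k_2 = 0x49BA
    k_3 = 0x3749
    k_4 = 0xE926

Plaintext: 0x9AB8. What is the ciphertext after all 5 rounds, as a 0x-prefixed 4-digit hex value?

s_0 = plaintext = 0x9AB8
s_1 = Round(s_0, k_0) = 0x39CF
s_2 = Round(s_1, k_1) = 0x6F59
s_3 = Round(s_2, k_2) = 0x5E60
s_4 = Round(s_3, k_3) = 0x3D38
s_5 = Round(s_4, k_4) = 0x8442

0x8442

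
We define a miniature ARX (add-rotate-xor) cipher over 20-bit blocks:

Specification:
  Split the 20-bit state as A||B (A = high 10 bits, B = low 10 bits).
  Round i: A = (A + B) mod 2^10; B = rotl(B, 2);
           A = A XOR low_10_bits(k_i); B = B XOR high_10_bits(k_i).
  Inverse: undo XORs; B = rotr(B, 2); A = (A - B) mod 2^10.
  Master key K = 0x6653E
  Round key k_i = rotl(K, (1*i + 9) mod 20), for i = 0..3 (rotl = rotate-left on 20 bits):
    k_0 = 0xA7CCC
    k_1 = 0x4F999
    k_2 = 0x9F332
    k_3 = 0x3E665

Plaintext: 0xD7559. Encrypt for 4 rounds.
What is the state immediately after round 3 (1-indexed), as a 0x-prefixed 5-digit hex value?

s_0 = plaintext = 0xD7559
s_1 = Round(s_0, k_0) = 0x1EBFA
s_2 = Round(s_1, k_1) = 0x7B6D5
s_3 = Round(s_2, k_2) = 0xFC12A
s_4 = Round(s_3, k_3) = 0xDFC50

0xFC12A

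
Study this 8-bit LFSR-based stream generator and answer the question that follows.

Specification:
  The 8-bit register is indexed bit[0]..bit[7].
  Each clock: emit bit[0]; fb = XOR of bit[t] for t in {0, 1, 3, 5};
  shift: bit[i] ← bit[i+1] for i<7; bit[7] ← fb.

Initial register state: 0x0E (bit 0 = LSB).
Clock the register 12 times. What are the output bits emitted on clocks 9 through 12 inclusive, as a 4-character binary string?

reg_0 = 0x0E
clock 1: out=0, reg = 0x07
clock 2: out=1, reg = 0x03
clock 3: out=1, reg = 0x01
clock 4: out=1, reg = 0x80
clock 5: out=0, reg = 0x40
clock 6: out=0, reg = 0x20
clock 7: out=0, reg = 0x90
clock 8: out=0, reg = 0x48
clock 9: out=0, reg = 0xA4
clock 10: out=0, reg = 0xD2
clock 11: out=0, reg = 0xE9
clock 12: out=1, reg = 0xF4

0001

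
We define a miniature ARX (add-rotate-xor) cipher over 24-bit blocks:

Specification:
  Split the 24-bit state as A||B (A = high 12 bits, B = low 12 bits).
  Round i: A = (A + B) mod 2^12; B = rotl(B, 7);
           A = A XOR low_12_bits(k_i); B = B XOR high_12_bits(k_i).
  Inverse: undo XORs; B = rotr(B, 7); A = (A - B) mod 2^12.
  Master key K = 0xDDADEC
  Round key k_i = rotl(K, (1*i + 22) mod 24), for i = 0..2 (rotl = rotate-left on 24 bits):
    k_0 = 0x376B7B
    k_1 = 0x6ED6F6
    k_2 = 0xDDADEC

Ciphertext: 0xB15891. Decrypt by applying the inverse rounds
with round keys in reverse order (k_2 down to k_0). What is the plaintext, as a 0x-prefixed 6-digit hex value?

s_0 = ciphertext = 0xB15891
s_1 = InvRound(s_0, k_2) = 0xD8F96A
s_2 = InvRound(s_1, k_1) = 0xA7A0FF
s_3 = InvRound(s_2, k_0) = 0xFDA127

0xFDA127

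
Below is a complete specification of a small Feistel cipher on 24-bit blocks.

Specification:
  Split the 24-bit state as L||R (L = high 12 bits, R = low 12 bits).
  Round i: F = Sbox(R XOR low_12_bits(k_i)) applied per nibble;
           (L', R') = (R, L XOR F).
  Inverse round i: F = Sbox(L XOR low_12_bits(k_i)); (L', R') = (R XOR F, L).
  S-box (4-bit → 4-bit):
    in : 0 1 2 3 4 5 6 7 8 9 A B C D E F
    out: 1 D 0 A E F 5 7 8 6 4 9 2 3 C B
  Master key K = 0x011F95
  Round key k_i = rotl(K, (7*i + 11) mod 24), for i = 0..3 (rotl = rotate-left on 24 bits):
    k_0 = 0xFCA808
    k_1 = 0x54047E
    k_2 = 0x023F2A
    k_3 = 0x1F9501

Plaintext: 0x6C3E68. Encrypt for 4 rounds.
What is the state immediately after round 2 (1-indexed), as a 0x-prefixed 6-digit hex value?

s_0 = plaintext = 0x6C3E68
s_1 = Round(s_0, k_0) = 0xE68392
s_2 = Round(s_1, k_1) = 0x3929AA
s_3 = Round(s_2, k_2) = 0x9AA613
s_4 = Round(s_3, k_3) = 0x61337A

0x3929AA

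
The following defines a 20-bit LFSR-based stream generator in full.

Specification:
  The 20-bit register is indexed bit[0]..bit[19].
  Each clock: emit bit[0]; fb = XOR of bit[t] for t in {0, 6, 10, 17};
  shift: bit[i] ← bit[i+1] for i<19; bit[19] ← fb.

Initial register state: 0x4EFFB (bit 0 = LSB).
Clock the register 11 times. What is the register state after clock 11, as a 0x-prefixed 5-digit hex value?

0xFAA9D

reg_0 = 0x4EFFB
clock 1: out=1, reg = 0xA77FD
clock 2: out=1, reg = 0x53BFE
clock 3: out=0, reg = 0xA9DFF
clock 4: out=1, reg = 0x54EFF
clock 5: out=1, reg = 0xAA77F
clock 6: out=1, reg = 0x553BF
clock 7: out=1, reg = 0xAA9DF
clock 8: out=1, reg = 0xD54EF
clock 9: out=1, reg = 0xEAA77
clock 10: out=1, reg = 0xF553B
clock 11: out=1, reg = 0xFAA9D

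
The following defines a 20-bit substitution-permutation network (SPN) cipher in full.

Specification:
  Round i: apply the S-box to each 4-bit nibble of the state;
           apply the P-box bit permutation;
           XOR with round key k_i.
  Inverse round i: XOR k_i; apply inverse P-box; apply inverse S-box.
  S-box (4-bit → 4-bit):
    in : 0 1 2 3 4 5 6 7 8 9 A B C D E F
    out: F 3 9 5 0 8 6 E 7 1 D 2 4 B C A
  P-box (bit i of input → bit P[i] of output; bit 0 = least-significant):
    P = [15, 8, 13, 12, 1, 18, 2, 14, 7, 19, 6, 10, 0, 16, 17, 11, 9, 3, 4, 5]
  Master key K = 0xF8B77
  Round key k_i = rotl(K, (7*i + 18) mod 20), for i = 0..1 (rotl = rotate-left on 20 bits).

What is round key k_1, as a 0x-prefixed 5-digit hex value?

0x16EFF

K = 0xF8B77
k_0 = rotl(K, (7*0+18) mod 20) = rotl(K, 18) = 0xFE2DD
k_1 = rotl(K, (7*1+18) mod 20) = rotl(K, 5) = 0x16EFF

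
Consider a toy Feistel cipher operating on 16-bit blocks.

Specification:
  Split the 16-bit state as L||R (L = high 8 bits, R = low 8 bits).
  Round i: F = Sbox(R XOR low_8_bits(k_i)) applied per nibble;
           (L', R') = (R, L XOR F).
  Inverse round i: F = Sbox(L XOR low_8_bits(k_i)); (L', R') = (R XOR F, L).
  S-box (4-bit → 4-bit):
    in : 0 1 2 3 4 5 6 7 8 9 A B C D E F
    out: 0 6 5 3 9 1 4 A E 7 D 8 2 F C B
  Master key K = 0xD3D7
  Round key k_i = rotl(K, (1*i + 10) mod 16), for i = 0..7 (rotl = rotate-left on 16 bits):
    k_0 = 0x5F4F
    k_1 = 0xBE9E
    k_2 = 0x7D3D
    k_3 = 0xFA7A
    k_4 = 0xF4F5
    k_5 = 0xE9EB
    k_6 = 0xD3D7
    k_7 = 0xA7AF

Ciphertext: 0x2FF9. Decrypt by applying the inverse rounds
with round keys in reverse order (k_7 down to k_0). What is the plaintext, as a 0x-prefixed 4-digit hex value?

s_0 = ciphertext = 0x2FF9
s_1 = InvRound(s_0, k_7) = 0x192F
s_2 = InvRound(s_1, k_6) = 0x0319
s_3 = InvRound(s_2, k_5) = 0xD703
s_4 = InvRound(s_3, k_4) = 0x56D7
s_5 = InvRound(s_4, k_3) = 0x8556
s_6 = InvRound(s_5, k_2) = 0xD885
s_7 = InvRound(s_6, k_1) = 0x11D8
s_8 = InvRound(s_7, k_0) = 0xC411

0xC411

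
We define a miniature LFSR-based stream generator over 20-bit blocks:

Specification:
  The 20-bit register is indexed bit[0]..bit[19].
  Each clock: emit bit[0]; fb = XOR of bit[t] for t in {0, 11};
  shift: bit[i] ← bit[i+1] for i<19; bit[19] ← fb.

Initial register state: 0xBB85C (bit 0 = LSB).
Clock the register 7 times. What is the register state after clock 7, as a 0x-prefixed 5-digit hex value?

reg_0 = 0xBB85C
clock 1: out=0, reg = 0xDDC2E
clock 2: out=0, reg = 0xEEE17
clock 3: out=1, reg = 0x7770B
clock 4: out=1, reg = 0xBBB85
clock 5: out=1, reg = 0x5DDC2
clock 6: out=0, reg = 0xAEEE1
clock 7: out=1, reg = 0x57770

0x57770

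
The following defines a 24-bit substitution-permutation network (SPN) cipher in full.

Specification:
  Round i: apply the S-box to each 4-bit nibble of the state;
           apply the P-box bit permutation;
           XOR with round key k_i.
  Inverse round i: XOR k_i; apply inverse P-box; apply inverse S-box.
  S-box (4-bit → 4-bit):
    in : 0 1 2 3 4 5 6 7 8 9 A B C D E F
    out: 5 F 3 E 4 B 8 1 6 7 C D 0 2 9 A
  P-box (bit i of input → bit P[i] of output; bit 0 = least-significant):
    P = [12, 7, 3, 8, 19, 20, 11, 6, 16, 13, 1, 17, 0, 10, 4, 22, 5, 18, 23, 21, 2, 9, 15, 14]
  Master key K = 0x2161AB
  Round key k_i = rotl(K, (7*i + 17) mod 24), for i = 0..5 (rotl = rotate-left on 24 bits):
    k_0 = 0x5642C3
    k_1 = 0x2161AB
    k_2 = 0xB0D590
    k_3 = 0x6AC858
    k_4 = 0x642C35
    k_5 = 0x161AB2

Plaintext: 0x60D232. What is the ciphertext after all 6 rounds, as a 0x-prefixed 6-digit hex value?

0x07F8E6

s_0 = plaintext = 0x60D232
s_1 = Round(s_0, k_0) = 0xC73E23
s_2 = Round(s_1, k_1) = 0x7A6413
s_3 = Round(s_2, k_2) = 0x48DC5E
s_4 = Round(s_3, k_3) = 0xF65D18
s_5 = Round(s_4, k_4) = 0x1C42FC
s_6 = Round(s_5, k_5) = 0x07F8E6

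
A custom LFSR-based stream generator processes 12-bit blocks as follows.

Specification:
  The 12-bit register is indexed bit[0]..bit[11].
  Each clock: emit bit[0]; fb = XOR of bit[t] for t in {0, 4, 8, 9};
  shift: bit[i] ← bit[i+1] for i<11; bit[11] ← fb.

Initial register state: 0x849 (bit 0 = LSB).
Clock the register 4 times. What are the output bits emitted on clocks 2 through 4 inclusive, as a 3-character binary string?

reg_0 = 0x849
clock 1: out=1, reg = 0xC24
clock 2: out=0, reg = 0x612
clock 3: out=0, reg = 0x309
clock 4: out=1, reg = 0x984

001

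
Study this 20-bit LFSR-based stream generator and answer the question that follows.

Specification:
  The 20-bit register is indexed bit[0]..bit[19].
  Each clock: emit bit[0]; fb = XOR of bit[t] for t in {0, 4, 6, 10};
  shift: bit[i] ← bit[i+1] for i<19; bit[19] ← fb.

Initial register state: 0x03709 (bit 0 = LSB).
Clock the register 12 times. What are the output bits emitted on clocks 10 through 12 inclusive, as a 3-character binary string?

110

reg_0 = 0x03709
clock 1: out=1, reg = 0x01B84
clock 2: out=0, reg = 0x00DC2
clock 3: out=0, reg = 0x006E1
clock 4: out=1, reg = 0x80370
clock 5: out=0, reg = 0x401B8
clock 6: out=0, reg = 0xA00DC
clock 7: out=0, reg = 0x5006E
clock 8: out=0, reg = 0xA8037
clock 9: out=1, reg = 0x5401B
clock 10: out=1, reg = 0x2A00D
clock 11: out=1, reg = 0x95006
clock 12: out=0, reg = 0x4A803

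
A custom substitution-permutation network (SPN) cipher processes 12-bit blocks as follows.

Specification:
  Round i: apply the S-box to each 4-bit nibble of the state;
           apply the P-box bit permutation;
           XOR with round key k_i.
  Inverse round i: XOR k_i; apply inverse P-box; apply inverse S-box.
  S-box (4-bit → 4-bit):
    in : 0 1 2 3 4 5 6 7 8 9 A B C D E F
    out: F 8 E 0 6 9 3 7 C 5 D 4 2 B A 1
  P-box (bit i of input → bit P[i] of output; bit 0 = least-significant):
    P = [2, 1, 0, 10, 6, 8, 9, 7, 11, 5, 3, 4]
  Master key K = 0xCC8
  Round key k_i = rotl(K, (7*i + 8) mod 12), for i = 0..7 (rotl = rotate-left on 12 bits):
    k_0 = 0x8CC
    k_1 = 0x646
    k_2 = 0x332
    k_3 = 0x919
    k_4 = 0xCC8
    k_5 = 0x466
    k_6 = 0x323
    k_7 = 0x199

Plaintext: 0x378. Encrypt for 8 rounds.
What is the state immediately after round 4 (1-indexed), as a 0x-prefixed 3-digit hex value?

s_0 = plaintext = 0x378
s_1 = Round(s_0, k_0) = 0xF8D
s_2 = Round(s_1, k_1) = 0x8C0
s_3 = Round(s_2, k_2) = 0x62D
s_4 = Round(s_3, k_3) = 0x6BF
s_5 = Round(s_4, k_4) = 0x6EC
s_6 = Round(s_5, k_5) = 0xDC4
s_7 = Round(s_6, k_6) = 0xA10
s_8 = Round(s_7, k_7) = 0xD06

0x6BF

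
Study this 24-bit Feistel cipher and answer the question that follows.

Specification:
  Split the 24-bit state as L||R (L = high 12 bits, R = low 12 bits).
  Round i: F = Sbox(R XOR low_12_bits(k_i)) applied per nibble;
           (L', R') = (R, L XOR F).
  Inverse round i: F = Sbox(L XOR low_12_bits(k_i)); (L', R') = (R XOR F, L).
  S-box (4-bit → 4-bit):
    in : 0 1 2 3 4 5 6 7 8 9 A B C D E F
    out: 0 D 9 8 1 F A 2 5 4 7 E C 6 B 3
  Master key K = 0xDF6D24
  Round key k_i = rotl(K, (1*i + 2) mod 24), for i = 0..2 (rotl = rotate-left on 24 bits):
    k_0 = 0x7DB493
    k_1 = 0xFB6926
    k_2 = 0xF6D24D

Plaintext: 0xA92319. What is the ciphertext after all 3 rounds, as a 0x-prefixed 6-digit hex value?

0xEA1479

s_0 = plaintext = 0xA92319
s_1 = Round(s_0, k_0) = 0x3198C5
s_2 = Round(s_1, k_1) = 0x8C5EA1
s_3 = Round(s_2, k_2) = 0xEA1479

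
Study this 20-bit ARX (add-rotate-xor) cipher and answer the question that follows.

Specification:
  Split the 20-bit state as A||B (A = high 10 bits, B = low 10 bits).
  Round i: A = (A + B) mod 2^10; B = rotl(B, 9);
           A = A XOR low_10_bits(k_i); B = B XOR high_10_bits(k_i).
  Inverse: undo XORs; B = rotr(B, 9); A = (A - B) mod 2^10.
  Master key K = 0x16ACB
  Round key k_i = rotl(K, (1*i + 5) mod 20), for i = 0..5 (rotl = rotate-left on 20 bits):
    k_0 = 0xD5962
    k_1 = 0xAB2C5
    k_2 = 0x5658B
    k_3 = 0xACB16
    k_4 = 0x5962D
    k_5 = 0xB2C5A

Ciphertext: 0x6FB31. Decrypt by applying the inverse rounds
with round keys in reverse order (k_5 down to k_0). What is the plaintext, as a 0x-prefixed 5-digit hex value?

0x6B3CB

s_0 = ciphertext = 0x6FB31
s_1 = InvRound(s_0, k_5) = 0x7C3F4
s_2 = InvRound(s_1, k_4) = 0xAE923
s_3 = InvRound(s_2, k_3) = 0xA2723
s_4 = InvRound(s_3, k_2) = 0x834F5
s_5 = InvRound(s_4, k_1) = 0x054B3
s_6 = InvRound(s_5, k_0) = 0x6B3CB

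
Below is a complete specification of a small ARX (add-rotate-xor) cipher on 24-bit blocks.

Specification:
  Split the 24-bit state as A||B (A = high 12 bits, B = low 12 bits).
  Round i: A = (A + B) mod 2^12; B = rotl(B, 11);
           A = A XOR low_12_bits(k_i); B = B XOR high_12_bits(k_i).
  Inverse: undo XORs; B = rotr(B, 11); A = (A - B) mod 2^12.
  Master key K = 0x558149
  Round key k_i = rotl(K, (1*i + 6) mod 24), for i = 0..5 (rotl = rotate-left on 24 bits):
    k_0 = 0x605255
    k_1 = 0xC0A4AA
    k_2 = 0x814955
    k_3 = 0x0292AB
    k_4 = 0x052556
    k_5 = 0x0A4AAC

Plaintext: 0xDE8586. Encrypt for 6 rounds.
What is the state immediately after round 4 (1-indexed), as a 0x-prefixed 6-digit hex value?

0xDCA3B9

s_0 = plaintext = 0xDE8586
s_1 = Round(s_0, k_0) = 0x13B4C6
s_2 = Round(s_1, k_1) = 0x2ABE69
s_3 = Round(s_2, k_2) = 0x841720
s_4 = Round(s_3, k_3) = 0xDCA3B9
s_5 = Round(s_4, k_4) = 0x4D598E
s_6 = Round(s_5, k_5) = 0x4CF463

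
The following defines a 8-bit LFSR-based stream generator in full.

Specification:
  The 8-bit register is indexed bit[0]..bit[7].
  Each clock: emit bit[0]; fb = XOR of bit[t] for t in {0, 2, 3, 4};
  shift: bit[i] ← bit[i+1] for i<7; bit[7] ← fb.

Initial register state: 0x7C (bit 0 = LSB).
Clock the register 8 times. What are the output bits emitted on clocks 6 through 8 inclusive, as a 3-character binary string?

reg_0 = 0x7C
clock 1: out=0, reg = 0xBE
clock 2: out=0, reg = 0xDF
clock 3: out=1, reg = 0x6F
clock 4: out=1, reg = 0xB7
clock 5: out=1, reg = 0xDB
clock 6: out=1, reg = 0xED
clock 7: out=1, reg = 0xF6
clock 8: out=0, reg = 0x7B

110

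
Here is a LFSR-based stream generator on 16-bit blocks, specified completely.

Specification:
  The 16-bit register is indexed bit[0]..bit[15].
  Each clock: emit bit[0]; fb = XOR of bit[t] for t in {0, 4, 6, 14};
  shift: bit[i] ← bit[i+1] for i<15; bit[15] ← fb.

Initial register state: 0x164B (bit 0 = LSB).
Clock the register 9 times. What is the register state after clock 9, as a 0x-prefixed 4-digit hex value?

0x270B

reg_0 = 0x164B
clock 1: out=1, reg = 0x0B25
clock 2: out=1, reg = 0x8592
clock 3: out=0, reg = 0xC2C9
clock 4: out=1, reg = 0xE164
clock 5: out=0, reg = 0x70B2
clock 6: out=0, reg = 0x3859
clock 7: out=1, reg = 0x9C2C
clock 8: out=0, reg = 0x4E16
clock 9: out=0, reg = 0x270B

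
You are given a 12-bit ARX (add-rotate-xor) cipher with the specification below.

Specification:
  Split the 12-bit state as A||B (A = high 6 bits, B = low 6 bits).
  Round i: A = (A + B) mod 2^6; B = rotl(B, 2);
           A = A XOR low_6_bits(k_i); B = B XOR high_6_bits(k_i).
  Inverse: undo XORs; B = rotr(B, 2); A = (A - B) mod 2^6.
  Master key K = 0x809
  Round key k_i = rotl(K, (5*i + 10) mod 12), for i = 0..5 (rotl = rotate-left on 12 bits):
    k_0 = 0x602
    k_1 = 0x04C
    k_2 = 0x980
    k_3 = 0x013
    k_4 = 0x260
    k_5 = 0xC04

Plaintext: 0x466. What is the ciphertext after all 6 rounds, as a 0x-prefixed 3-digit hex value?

s_0 = plaintext = 0x466
s_1 = Round(s_0, k_0) = 0xD42
s_2 = Round(s_1, k_1) = 0xEC9
s_3 = Round(s_2, k_2) = 0x102
s_4 = Round(s_3, k_3) = 0x548
s_5 = Round(s_4, k_4) = 0xF69
s_6 = Round(s_5, k_5) = 0x896

0x896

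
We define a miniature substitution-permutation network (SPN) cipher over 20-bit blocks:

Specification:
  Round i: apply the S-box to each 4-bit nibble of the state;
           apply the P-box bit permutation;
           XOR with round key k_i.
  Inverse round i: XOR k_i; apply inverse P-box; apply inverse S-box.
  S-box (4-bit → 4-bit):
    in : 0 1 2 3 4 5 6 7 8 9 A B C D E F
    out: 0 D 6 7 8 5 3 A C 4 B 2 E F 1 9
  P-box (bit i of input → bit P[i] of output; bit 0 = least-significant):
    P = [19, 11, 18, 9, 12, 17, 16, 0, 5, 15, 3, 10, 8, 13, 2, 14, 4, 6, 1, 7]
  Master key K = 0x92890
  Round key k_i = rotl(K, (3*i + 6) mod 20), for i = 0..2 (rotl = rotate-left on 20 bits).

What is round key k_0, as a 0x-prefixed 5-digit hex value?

0xA2424

K = 0x92890
k_0 = rotl(K, (3*0+6) mod 20) = rotl(K, 6) = 0xA2424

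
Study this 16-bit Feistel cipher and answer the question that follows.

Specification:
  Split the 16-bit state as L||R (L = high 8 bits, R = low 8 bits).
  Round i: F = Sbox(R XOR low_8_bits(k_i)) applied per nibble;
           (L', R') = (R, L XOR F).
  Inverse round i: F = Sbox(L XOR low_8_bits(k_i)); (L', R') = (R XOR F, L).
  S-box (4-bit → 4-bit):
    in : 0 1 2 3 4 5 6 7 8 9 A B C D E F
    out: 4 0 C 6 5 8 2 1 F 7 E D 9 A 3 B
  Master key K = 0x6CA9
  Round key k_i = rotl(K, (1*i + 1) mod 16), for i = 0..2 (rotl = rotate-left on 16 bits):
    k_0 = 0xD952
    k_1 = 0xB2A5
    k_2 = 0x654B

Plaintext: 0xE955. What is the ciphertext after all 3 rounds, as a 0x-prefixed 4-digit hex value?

s_0 = plaintext = 0xE955
s_1 = Round(s_0, k_0) = 0x55A8
s_2 = Round(s_1, k_1) = 0xA81F
s_3 = Round(s_2, k_2) = 0x1F2D

0x1F2D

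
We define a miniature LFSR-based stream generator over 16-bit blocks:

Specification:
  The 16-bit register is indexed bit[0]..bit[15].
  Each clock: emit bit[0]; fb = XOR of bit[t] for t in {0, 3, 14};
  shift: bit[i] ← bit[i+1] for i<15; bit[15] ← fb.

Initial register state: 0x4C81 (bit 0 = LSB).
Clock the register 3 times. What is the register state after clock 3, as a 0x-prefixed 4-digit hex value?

0x0990

reg_0 = 0x4C81
clock 1: out=1, reg = 0x2640
clock 2: out=0, reg = 0x1320
clock 3: out=0, reg = 0x0990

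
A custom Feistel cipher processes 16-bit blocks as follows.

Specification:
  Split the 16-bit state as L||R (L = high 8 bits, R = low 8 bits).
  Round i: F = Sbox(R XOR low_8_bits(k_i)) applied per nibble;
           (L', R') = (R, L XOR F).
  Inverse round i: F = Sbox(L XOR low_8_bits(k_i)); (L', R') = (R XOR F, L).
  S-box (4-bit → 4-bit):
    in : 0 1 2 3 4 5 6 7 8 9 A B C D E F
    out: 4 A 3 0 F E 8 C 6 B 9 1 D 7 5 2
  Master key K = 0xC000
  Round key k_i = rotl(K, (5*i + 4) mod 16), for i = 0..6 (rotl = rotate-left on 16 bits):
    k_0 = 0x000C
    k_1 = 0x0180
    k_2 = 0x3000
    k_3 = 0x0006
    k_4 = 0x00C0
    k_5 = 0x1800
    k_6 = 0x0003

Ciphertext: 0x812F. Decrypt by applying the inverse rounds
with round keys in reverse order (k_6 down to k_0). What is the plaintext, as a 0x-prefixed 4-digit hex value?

s_0 = ciphertext = 0x812F
s_1 = InvRound(s_0, k_6) = 0x4C81
s_2 = InvRound(s_1, k_5) = 0x7C4C
s_3 = InvRound(s_2, k_4) = 0x517C
s_4 = InvRound(s_3, k_3) = 0x9051
s_5 = InvRound(s_4, k_2) = 0xE590
s_6 = InvRound(s_5, k_1) = 0x1EE5
s_7 = InvRound(s_6, k_0) = 0x461E

0x461E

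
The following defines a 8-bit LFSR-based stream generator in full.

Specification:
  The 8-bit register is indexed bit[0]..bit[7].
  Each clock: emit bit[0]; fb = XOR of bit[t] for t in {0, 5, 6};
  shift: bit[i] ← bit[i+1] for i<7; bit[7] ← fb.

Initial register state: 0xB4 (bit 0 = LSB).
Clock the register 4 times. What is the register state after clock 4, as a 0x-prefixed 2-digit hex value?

reg_0 = 0xB4
clock 1: out=0, reg = 0xDA
clock 2: out=0, reg = 0xED
clock 3: out=1, reg = 0xF6
clock 4: out=0, reg = 0x7B

0x7B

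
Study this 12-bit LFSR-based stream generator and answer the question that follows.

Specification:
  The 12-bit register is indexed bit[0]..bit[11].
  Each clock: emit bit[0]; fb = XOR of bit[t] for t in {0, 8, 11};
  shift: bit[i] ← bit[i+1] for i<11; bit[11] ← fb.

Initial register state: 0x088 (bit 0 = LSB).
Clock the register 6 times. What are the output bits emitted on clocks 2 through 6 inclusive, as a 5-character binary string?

reg_0 = 0x088
clock 1: out=0, reg = 0x044
clock 2: out=0, reg = 0x022
clock 3: out=0, reg = 0x011
clock 4: out=1, reg = 0x808
clock 5: out=0, reg = 0xC04
clock 6: out=0, reg = 0xE02

00100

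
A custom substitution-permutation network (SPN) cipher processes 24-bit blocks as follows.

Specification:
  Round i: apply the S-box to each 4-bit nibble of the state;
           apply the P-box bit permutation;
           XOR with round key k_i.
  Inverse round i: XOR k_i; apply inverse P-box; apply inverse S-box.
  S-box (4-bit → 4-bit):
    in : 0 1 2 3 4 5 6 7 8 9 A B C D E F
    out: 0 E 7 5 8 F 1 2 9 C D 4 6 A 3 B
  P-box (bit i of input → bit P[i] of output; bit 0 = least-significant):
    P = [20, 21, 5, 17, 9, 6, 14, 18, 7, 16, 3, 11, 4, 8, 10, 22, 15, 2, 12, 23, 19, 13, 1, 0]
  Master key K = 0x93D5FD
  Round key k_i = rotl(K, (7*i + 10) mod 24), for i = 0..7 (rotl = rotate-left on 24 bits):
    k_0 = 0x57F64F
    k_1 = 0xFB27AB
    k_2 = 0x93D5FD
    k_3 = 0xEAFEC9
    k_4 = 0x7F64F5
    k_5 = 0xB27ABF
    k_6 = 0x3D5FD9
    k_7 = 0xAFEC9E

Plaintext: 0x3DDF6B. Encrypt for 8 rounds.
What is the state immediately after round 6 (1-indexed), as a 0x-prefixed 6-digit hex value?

0xA471A4

s_0 = plaintext = 0x3DDF6B
s_1 = Round(s_0, k_0) = 0x9EFDE9
s_2 = Round(s_1, k_1) = 0xB8ACDC
s_3 = Round(s_2, k_2) = 0x765187
s_4 = Round(s_3, k_3) = 0x8F51D1
s_5 = Round(s_4, k_4) = 0x90E988
s_6 = Round(s_5, k_5) = 0xA471A4
s_7 = Round(s_6, k_6) = 0xB214D2
s_8 = Round(s_7, k_7) = 0xDB71F8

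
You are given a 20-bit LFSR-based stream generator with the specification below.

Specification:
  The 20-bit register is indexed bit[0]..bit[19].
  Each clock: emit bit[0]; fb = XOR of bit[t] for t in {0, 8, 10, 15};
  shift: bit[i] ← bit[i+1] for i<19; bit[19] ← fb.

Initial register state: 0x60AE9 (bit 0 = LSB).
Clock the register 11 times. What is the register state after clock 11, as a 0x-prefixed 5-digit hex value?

0x19AC1

reg_0 = 0x60AE9
clock 1: out=1, reg = 0xB0574
clock 2: out=0, reg = 0x582BA
clock 3: out=0, reg = 0xAC15D
clock 4: out=1, reg = 0xD60AE
clock 5: out=0, reg = 0x6B057
clock 6: out=1, reg = 0x3582B
clock 7: out=1, reg = 0x9AC15
clock 8: out=1, reg = 0xCD60A
clock 9: out=0, reg = 0x66B05
clock 10: out=1, reg = 0x33582
clock 11: out=0, reg = 0x19AC1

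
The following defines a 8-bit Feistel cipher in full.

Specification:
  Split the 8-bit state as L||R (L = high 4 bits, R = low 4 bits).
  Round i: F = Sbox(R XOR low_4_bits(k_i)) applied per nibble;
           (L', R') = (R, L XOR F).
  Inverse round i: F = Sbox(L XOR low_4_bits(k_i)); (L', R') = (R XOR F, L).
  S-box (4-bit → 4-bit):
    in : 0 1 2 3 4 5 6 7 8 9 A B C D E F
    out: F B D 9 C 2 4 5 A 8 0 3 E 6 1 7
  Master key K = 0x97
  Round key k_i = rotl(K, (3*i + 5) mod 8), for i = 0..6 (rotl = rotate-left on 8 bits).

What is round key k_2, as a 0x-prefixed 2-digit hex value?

K = 0x97
k_0 = rotl(K, (3*0+5) mod 8) = rotl(K, 5) = 0xF2
k_1 = rotl(K, (3*1+5) mod 8) = rotl(K, 0) = 0x97
k_2 = rotl(K, (3*2+5) mod 8) = rotl(K, 3) = 0xBC

0xBC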